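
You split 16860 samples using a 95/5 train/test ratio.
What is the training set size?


Test set = 16860 * 5% = 843. Training set = 16860 - 843 = 16017.

16017


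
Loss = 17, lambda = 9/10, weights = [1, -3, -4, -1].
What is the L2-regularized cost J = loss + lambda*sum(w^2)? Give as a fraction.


L2 sq norm = sum(w^2) = 27. J = 17 + 9/10 * 27 = 413/10.

413/10


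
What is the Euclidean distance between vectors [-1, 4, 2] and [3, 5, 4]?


d = sqrt(sum of squared differences). (-1-3)^2=16, (4-5)^2=1, (2-4)^2=4. Sum = 21.

sqrt(21)


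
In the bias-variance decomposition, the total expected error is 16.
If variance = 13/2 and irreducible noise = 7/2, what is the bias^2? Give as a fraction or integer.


Total error = bias^2 + variance + irreducible noise. So bias^2 = 16 - 13/2 - 7/2 = 6.

6


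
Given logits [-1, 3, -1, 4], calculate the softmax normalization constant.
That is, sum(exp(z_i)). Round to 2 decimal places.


Denom = e^-1=0.3679 + e^3=20.0855 + e^-1=0.3679 + e^4=54.5982. Sum = 75.4195, which rounds to 75.42.

75.42


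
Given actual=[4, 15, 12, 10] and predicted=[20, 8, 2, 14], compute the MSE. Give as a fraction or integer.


MSE = (1/4) * ((4-20)^2=256 + (15-8)^2=49 + (12-2)^2=100 + (10-14)^2=16). Sum = 421. MSE = 421/4.

421/4


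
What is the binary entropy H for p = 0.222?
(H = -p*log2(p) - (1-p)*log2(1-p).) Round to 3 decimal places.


H = -0.222*log2(0.222) - 0.778*log2(0.778) = 0.764.

0.764


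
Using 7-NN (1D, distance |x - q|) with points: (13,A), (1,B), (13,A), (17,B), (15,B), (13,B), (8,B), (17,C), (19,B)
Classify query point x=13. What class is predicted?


Distances: |13-13|=0, |1-13|=12, |13-13|=0, |17-13|=4, |15-13|=2, |13-13|=0, |8-13|=5, |17-13|=4, |19-13|=6. 7 nearest: (13,A), (13,A), (13,B), (15,B), (17,B), (17,C), (8,B). Counts: {'A': 2, 'B': 4, 'C': 1}. Majority class: B.

B


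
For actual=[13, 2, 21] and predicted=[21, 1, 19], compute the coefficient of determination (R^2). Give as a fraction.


Mean(y) = 12. SS_res = 69. SS_tot = 182. R^2 = 1 - 69/(182) = 113/182.

113/182


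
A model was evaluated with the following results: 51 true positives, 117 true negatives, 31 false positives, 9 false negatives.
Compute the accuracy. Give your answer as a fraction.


Accuracy = (TP + TN) / (TP + TN + FP + FN) = (51 + 117) / 208 = 21/26.

21/26


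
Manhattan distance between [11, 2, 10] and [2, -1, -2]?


d = sum of absolute differences: |11-2|=9 + |2--1|=3 + |10--2|=12 = 24.

24


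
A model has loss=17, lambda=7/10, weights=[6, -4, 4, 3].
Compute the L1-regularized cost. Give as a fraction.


L1 norm = sum(|w|) = 17. J = 17 + 7/10 * 17 = 289/10.

289/10


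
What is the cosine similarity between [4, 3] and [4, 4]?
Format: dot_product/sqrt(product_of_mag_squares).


dot = 28. |a|^2 = 25, |b|^2 = 32. cos = 28/sqrt(800).

28/sqrt(800)


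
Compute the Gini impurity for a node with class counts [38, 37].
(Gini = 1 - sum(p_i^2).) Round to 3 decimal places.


Total = 75. Proportions: 38/75, 37/75. sum(p_i^2) = 0.5001. Gini = 1 - 0.5001 = 0.4999, which rounds to 0.500.

0.500


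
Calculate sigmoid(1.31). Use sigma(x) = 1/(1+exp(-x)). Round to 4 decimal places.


sigma(1.31) = 1/(1+e^(-1.31)) = 1/(1+0.269820) = 1/1.269820 = 0.7875.

0.7875


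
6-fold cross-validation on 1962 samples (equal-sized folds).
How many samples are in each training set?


Each validation fold has 1962/6 = 327 samples. Training set = 1962 - 327 = 1635.

1635


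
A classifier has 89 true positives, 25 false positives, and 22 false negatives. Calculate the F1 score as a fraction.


Precision = 89/114 = 89/114. Recall = 89/111 = 89/111. F1 = 2*P*R/(P+R) = 178/225.

178/225


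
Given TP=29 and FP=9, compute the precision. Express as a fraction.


Precision = TP / (TP + FP) = 29 / 38 = 29/38.

29/38


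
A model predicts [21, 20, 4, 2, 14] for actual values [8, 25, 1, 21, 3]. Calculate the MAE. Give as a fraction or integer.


MAE = (1/5) * (|8-21|=13 + |25-20|=5 + |1-4|=3 + |21-2|=19 + |3-14|=11). Sum = 51. MAE = 51/5.

51/5


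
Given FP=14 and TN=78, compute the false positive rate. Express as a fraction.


FPR = FP / (FP + TN) = 14 / 92 = 7/46.

7/46


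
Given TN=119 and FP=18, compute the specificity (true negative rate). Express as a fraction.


Specificity = TN / (TN + FP) = 119 / 137 = 119/137.

119/137


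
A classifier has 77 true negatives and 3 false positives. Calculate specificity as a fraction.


Specificity = TN / (TN + FP) = 77 / 80 = 77/80.

77/80


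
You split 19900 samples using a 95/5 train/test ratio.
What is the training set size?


Test set = 19900 * 5% = 995. Training set = 19900 - 995 = 18905.

18905


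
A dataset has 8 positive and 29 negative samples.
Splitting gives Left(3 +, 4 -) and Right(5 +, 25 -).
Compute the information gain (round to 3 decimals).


H(parent) = 0.7532. H(left) = 0.9852, H(right) = 0.6500. Weighted = (7/37)*0.9852 + (30/37)*0.6500 = 0.7134. IG = 0.7532 - 0.7134 = 0.0398, which rounds to 0.040.

0.040


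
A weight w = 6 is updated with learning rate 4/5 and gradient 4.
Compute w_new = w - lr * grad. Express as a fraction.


w_new = 6 - 4/5 * 4 = 6 - 16/5 = 14/5.

14/5


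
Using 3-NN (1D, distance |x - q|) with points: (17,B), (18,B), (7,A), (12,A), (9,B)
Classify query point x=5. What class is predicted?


Distances: |17-5|=12, |18-5|=13, |7-5|=2, |12-5|=7, |9-5|=4. 3 nearest: (7,A), (9,B), (12,A). Counts: {'A': 2, 'B': 1}. Majority class: A.

A


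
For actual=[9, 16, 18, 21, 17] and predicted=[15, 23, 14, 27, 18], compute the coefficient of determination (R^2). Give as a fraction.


Mean(y) = 81/5. SS_res = 138. SS_tot = 394/5. R^2 = 1 - 138/(394/5) = -148/197.

-148/197


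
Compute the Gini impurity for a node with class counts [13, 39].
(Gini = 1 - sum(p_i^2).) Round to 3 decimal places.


Total = 52. Proportions: 13/52, 39/52. sum(p_i^2) = 0.6250. Gini = 1 - 0.6250 = 0.3750, which rounds to 0.375.

0.375


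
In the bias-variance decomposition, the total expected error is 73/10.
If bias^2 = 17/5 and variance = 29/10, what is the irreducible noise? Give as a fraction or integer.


Total error = bias^2 + variance + irreducible noise. So irreducible noise = 73/10 - 17/5 - 29/10 = 1.

1


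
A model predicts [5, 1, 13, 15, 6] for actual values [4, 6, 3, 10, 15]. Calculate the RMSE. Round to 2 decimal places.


MSE = 46.4000. RMSE = sqrt(46.4000) = 6.81.

6.81


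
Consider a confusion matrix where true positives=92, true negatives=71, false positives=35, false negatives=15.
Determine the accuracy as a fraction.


Accuracy = (TP + TN) / (TP + TN + FP + FN) = (92 + 71) / 213 = 163/213.

163/213


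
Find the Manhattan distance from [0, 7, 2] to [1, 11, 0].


d = sum of absolute differences: |0-1|=1 + |7-11|=4 + |2-0|=2 = 7.

7


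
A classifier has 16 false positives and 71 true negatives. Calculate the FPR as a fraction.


FPR = FP / (FP + TN) = 16 / 87 = 16/87.

16/87


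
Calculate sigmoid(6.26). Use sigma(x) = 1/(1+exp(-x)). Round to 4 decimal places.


sigma(6.26) = 1/(1+e^(-6.26)) = 1/(1+0.001911) = 1/1.001911 = 0.9981.

0.9981


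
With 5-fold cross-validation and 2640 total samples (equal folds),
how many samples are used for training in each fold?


Each validation fold has 2640/5 = 528 samples. Training set = 2640 - 528 = 2112.

2112


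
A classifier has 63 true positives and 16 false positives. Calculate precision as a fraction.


Precision = TP / (TP + FP) = 63 / 79 = 63/79.

63/79


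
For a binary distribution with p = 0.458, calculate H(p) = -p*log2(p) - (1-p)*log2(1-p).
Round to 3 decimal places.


H = -0.458*log2(0.458) - 0.542*log2(0.542) = 0.995.

0.995


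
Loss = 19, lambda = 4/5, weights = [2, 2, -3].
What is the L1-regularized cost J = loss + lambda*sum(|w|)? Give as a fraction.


L1 norm = sum(|w|) = 7. J = 19 + 4/5 * 7 = 123/5.

123/5


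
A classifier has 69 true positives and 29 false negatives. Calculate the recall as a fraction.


Recall = TP / (TP + FN) = 69 / 98 = 69/98.

69/98


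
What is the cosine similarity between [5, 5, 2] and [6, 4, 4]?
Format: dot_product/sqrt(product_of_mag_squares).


dot = 58. |a|^2 = 54, |b|^2 = 68. cos = 58/sqrt(3672).

58/sqrt(3672)


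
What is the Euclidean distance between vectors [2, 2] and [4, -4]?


d = sqrt(sum of squared differences). (2-4)^2=4, (2--4)^2=36. Sum = 40.

sqrt(40)


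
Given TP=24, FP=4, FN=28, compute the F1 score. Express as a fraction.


Precision = 24/28 = 6/7. Recall = 24/52 = 6/13. F1 = 2*P*R/(P+R) = 3/5.

3/5


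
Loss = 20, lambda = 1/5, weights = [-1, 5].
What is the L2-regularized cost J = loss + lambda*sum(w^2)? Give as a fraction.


L2 sq norm = sum(w^2) = 26. J = 20 + 1/5 * 26 = 126/5.

126/5


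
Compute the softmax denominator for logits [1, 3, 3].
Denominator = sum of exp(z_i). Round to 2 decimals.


Denom = e^1=2.7183 + e^3=20.0855 + e^3=20.0855. Sum = 42.8893, which rounds to 42.89.

42.89


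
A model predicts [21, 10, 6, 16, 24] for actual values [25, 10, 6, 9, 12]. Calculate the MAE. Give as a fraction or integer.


MAE = (1/5) * (|25-21|=4 + |10-10|=0 + |6-6|=0 + |9-16|=7 + |12-24|=12). Sum = 23. MAE = 23/5.

23/5


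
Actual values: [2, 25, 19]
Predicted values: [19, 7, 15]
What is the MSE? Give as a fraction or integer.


MSE = (1/3) * ((2-19)^2=289 + (25-7)^2=324 + (19-15)^2=16). Sum = 629. MSE = 629/3.

629/3


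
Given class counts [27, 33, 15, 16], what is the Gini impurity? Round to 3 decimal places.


Total = 91. Proportions: 27/91, 33/91, 15/91, 16/91. sum(p_i^2) = 0.2776. Gini = 1 - 0.2776 = 0.7224, which rounds to 0.722.

0.722


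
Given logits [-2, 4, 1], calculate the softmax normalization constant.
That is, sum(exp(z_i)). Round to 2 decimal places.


Denom = e^-2=0.1353 + e^4=54.5982 + e^1=2.7183. Sum = 57.4518, which rounds to 57.45.

57.45


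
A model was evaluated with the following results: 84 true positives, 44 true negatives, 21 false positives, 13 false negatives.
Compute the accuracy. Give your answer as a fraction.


Accuracy = (TP + TN) / (TP + TN + FP + FN) = (84 + 44) / 162 = 64/81.

64/81


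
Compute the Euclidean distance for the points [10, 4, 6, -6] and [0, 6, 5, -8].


d = sqrt(sum of squared differences). (10-0)^2=100, (4-6)^2=4, (6-5)^2=1, (-6--8)^2=4. Sum = 109.

sqrt(109)


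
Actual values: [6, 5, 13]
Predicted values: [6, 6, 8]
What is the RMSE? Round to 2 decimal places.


MSE = 8.6667. RMSE = sqrt(8.6667) = 2.94.

2.94


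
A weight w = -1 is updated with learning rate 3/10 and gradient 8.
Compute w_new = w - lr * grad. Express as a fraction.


w_new = -1 - 3/10 * 8 = -1 - 12/5 = -17/5.

-17/5


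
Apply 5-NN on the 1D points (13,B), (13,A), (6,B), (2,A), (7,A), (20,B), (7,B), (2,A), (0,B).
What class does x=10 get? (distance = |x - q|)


Distances: |13-10|=3, |13-10|=3, |6-10|=4, |2-10|=8, |7-10|=3, |20-10|=10, |7-10|=3, |2-10|=8, |0-10|=10. 5 nearest: (13,A), (7,A), (13,B), (7,B), (6,B). Counts: {'A': 2, 'B': 3}. Majority class: B.

B


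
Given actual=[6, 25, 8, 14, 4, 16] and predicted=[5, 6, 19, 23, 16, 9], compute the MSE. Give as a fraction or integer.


MSE = (1/6) * ((6-5)^2=1 + (25-6)^2=361 + (8-19)^2=121 + (14-23)^2=81 + (4-16)^2=144 + (16-9)^2=49). Sum = 757. MSE = 757/6.

757/6


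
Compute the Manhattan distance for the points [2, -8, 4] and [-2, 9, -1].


d = sum of absolute differences: |2--2|=4 + |-8-9|=17 + |4--1|=5 = 26.

26


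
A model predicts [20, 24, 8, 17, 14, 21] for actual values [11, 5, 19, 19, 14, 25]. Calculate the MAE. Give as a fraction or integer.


MAE = (1/6) * (|11-20|=9 + |5-24|=19 + |19-8|=11 + |19-17|=2 + |14-14|=0 + |25-21|=4). Sum = 45. MAE = 15/2.

15/2


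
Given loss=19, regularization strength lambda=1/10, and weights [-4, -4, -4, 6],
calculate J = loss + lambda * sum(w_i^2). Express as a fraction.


L2 sq norm = sum(w^2) = 84. J = 19 + 1/10 * 84 = 137/5.

137/5


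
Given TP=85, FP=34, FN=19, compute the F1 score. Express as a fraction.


Precision = 85/119 = 5/7. Recall = 85/104 = 85/104. F1 = 2*P*R/(P+R) = 170/223.

170/223


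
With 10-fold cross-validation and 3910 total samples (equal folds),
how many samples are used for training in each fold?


Each validation fold has 3910/10 = 391 samples. Training set = 3910 - 391 = 3519.

3519


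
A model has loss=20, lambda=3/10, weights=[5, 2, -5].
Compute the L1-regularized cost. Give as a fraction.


L1 norm = sum(|w|) = 12. J = 20 + 3/10 * 12 = 118/5.

118/5


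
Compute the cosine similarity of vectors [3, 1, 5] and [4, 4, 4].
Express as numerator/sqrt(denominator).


dot = 36. |a|^2 = 35, |b|^2 = 48. cos = 36/sqrt(1680).

36/sqrt(1680)


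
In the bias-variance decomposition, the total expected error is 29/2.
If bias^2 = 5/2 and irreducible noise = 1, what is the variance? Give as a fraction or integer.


Total error = bias^2 + variance + irreducible noise. So variance = 29/2 - 5/2 - 1 = 11.

11


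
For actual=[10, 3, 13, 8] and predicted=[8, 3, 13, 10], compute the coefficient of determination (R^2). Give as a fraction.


Mean(y) = 17/2. SS_res = 8. SS_tot = 53. R^2 = 1 - 8/(53) = 45/53.

45/53


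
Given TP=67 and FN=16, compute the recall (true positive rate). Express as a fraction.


Recall = TP / (TP + FN) = 67 / 83 = 67/83.

67/83


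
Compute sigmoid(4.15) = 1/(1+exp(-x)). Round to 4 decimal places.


sigma(4.15) = 1/(1+e^(-4.15)) = 1/(1+0.015764) = 1/1.015764 = 0.9845.

0.9845


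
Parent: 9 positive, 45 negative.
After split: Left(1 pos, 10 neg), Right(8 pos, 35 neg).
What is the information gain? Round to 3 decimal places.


H(parent) = 0.6500. H(left) = 0.4395, H(right) = 0.6931. Weighted = (11/54)*0.4395 + (43/54)*0.6931 = 0.6414. IG = 0.6500 - 0.6414 = 0.0086, which rounds to 0.009.

0.009


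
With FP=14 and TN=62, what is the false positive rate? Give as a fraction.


FPR = FP / (FP + TN) = 14 / 76 = 7/38.

7/38


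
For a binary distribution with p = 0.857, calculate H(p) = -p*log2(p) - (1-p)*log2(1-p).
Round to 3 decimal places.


H = -0.857*log2(0.857) - 0.143*log2(0.143) = 0.592.

0.592


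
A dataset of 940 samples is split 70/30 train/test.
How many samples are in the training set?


Test set = 940 * 30% = 282. Training set = 940 - 282 = 658.

658


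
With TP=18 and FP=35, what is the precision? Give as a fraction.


Precision = TP / (TP + FP) = 18 / 53 = 18/53.

18/53


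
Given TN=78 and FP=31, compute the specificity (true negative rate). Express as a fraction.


Specificity = TN / (TN + FP) = 78 / 109 = 78/109.

78/109


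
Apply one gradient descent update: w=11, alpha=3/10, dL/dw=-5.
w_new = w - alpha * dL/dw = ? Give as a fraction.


w_new = 11 - 3/10 * -5 = 11 - -3/2 = 25/2.

25/2


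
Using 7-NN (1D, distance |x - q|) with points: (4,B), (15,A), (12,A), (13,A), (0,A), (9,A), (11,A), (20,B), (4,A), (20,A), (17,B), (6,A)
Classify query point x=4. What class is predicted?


Distances: |4-4|=0, |15-4|=11, |12-4|=8, |13-4|=9, |0-4|=4, |9-4|=5, |11-4|=7, |20-4|=16, |4-4|=0, |20-4|=16, |17-4|=13, |6-4|=2. 7 nearest: (4,A), (4,B), (6,A), (0,A), (9,A), (11,A), (12,A). Counts: {'A': 6, 'B': 1}. Majority class: A.

A


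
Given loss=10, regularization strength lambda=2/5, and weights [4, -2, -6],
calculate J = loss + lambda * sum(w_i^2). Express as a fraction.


L2 sq norm = sum(w^2) = 56. J = 10 + 2/5 * 56 = 162/5.

162/5


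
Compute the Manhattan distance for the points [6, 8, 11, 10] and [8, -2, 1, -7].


d = sum of absolute differences: |6-8|=2 + |8--2|=10 + |11-1|=10 + |10--7|=17 = 39.

39


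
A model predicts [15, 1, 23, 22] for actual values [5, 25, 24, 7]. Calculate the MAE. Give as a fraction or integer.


MAE = (1/4) * (|5-15|=10 + |25-1|=24 + |24-23|=1 + |7-22|=15). Sum = 50. MAE = 25/2.

25/2


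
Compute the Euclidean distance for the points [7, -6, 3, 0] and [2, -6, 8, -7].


d = sqrt(sum of squared differences). (7-2)^2=25, (-6--6)^2=0, (3-8)^2=25, (0--7)^2=49. Sum = 99.

sqrt(99)


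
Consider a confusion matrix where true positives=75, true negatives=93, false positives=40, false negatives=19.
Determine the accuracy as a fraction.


Accuracy = (TP + TN) / (TP + TN + FP + FN) = (75 + 93) / 227 = 168/227.

168/227


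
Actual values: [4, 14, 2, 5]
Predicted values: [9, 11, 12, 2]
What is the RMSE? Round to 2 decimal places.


MSE = 35.7500. RMSE = sqrt(35.7500) = 5.98.

5.98


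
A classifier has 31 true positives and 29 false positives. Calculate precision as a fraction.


Precision = TP / (TP + FP) = 31 / 60 = 31/60.

31/60


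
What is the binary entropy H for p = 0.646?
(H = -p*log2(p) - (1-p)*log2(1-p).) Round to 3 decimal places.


H = -0.646*log2(0.646) - 0.354*log2(0.354) = 0.938.

0.938


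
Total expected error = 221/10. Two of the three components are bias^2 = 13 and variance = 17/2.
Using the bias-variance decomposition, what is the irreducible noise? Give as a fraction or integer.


Total error = bias^2 + variance + irreducible noise. So irreducible noise = 221/10 - 13 - 17/2 = 3/5.

3/5


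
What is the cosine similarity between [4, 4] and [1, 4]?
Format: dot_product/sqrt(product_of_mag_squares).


dot = 20. |a|^2 = 32, |b|^2 = 17. cos = 20/sqrt(544).

20/sqrt(544)


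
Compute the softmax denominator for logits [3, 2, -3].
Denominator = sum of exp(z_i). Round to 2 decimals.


Denom = e^3=20.0855 + e^2=7.3891 + e^-3=0.0498. Sum = 27.5244, which rounds to 27.52.

27.52


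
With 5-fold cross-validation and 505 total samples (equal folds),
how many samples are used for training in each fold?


Each validation fold has 505/5 = 101 samples. Training set = 505 - 101 = 404.

404


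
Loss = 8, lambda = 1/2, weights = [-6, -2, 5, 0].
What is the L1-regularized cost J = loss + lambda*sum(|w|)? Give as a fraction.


L1 norm = sum(|w|) = 13. J = 8 + 1/2 * 13 = 29/2.

29/2


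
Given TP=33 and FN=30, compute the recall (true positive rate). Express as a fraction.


Recall = TP / (TP + FN) = 33 / 63 = 11/21.

11/21


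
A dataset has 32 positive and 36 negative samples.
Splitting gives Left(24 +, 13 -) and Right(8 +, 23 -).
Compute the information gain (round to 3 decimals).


H(parent) = 0.9975. H(left) = 0.9353, H(right) = 0.8238. Weighted = (37/68)*0.9353 + (31/68)*0.8238 = 0.8845. IG = 0.9975 - 0.8845 = 0.1130, which rounds to 0.113.

0.113


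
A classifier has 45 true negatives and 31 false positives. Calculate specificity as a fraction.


Specificity = TN / (TN + FP) = 45 / 76 = 45/76.

45/76


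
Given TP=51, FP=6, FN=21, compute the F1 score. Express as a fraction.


Precision = 51/57 = 17/19. Recall = 51/72 = 17/24. F1 = 2*P*R/(P+R) = 34/43.

34/43


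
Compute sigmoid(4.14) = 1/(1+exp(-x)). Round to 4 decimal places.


sigma(4.14) = 1/(1+e^(-4.14)) = 1/(1+0.015923) = 1/1.015923 = 0.9843.

0.9843


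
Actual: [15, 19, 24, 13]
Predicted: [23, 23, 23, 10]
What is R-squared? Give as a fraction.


Mean(y) = 71/4. SS_res = 90. SS_tot = 283/4. R^2 = 1 - 90/(283/4) = -77/283.

-77/283


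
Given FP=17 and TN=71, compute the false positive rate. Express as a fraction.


FPR = FP / (FP + TN) = 17 / 88 = 17/88.

17/88


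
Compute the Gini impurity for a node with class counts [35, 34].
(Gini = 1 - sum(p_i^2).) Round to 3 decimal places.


Total = 69. Proportions: 35/69, 34/69. sum(p_i^2) = 0.5001. Gini = 1 - 0.5001 = 0.4999, which rounds to 0.500.

0.500


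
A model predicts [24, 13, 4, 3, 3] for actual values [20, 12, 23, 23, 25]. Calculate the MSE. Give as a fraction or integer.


MSE = (1/5) * ((20-24)^2=16 + (12-13)^2=1 + (23-4)^2=361 + (23-3)^2=400 + (25-3)^2=484). Sum = 1262. MSE = 1262/5.

1262/5


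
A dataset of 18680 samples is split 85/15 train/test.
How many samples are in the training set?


Test set = 18680 * 15% = 2802. Training set = 18680 - 2802 = 15878.

15878


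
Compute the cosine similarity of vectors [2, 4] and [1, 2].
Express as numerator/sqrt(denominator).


dot = 10. |a|^2 = 20, |b|^2 = 5. cos = 10/sqrt(100).

10/sqrt(100)


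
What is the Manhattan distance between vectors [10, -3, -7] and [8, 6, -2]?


d = sum of absolute differences: |10-8|=2 + |-3-6|=9 + |-7--2|=5 = 16.

16


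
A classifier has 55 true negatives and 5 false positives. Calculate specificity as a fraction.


Specificity = TN / (TN + FP) = 55 / 60 = 11/12.

11/12


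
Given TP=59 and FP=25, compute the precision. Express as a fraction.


Precision = TP / (TP + FP) = 59 / 84 = 59/84.

59/84


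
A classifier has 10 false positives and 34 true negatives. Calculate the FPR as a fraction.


FPR = FP / (FP + TN) = 10 / 44 = 5/22.

5/22


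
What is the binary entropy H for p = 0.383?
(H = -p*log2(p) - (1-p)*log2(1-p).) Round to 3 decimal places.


H = -0.383*log2(0.383) - 0.617*log2(0.617) = 0.960.

0.960


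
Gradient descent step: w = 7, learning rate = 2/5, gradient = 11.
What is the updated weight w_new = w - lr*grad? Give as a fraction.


w_new = 7 - 2/5 * 11 = 7 - 22/5 = 13/5.

13/5


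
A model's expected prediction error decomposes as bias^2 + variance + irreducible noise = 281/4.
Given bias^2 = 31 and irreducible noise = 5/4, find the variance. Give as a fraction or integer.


Total error = bias^2 + variance + irreducible noise. So variance = 281/4 - 31 - 5/4 = 38.

38


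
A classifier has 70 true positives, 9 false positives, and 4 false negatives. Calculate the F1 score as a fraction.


Precision = 70/79 = 70/79. Recall = 70/74 = 35/37. F1 = 2*P*R/(P+R) = 140/153.

140/153


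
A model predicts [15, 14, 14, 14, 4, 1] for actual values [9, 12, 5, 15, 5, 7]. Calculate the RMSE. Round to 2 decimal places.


MSE = 26.5000. RMSE = sqrt(26.5000) = 5.15.

5.15


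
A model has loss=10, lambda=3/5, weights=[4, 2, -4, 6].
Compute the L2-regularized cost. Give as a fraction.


L2 sq norm = sum(w^2) = 72. J = 10 + 3/5 * 72 = 266/5.

266/5


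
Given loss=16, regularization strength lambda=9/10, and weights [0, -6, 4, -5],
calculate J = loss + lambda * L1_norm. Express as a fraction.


L1 norm = sum(|w|) = 15. J = 16 + 9/10 * 15 = 59/2.

59/2


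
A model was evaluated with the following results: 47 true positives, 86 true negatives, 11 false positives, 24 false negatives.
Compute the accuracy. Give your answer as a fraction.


Accuracy = (TP + TN) / (TP + TN + FP + FN) = (47 + 86) / 168 = 19/24.

19/24


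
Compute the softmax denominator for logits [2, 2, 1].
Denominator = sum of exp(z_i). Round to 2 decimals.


Denom = e^2=7.3891 + e^2=7.3891 + e^1=2.7183. Sum = 17.4965, which rounds to 17.50.

17.50


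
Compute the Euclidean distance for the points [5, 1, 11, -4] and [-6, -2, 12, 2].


d = sqrt(sum of squared differences). (5--6)^2=121, (1--2)^2=9, (11-12)^2=1, (-4-2)^2=36. Sum = 167.

sqrt(167)


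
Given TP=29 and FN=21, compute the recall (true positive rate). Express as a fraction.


Recall = TP / (TP + FN) = 29 / 50 = 29/50.

29/50


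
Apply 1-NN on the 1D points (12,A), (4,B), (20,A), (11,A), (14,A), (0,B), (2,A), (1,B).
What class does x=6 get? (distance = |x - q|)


Distances: |12-6|=6, |4-6|=2, |20-6|=14, |11-6|=5, |14-6|=8, |0-6|=6, |2-6|=4, |1-6|=5. 1 nearest: (4,B). Counts: {'B': 1}. Majority class: B.

B


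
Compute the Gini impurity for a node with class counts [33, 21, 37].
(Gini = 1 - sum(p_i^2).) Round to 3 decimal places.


Total = 91. Proportions: 33/91, 21/91, 37/91. sum(p_i^2) = 0.3501. Gini = 1 - 0.3501 = 0.6499, which rounds to 0.650.

0.650


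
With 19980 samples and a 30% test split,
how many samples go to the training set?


Test set = 19980 * 30% = 5994. Training set = 19980 - 5994 = 13986.

13986


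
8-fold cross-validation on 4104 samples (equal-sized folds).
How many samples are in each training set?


Each validation fold has 4104/8 = 513 samples. Training set = 4104 - 513 = 3591.

3591


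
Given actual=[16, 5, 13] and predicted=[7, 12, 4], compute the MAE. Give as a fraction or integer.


MAE = (1/3) * (|16-7|=9 + |5-12|=7 + |13-4|=9). Sum = 25. MAE = 25/3.

25/3


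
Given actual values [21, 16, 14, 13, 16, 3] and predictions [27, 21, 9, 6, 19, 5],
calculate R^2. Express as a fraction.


Mean(y) = 83/6. SS_res = 148. SS_tot = 1073/6. R^2 = 1 - 148/(1073/6) = 5/29.

5/29


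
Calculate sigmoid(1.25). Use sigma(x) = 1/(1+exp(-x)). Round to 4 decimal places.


sigma(1.25) = 1/(1+e^(-1.25)) = 1/(1+0.286505) = 1/1.286505 = 0.7773.

0.7773


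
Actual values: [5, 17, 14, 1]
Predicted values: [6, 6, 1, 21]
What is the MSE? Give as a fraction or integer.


MSE = (1/4) * ((5-6)^2=1 + (17-6)^2=121 + (14-1)^2=169 + (1-21)^2=400). Sum = 691. MSE = 691/4.

691/4


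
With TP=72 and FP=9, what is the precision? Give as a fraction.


Precision = TP / (TP + FP) = 72 / 81 = 8/9.

8/9


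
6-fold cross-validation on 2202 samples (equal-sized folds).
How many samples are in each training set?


Each validation fold has 2202/6 = 367 samples. Training set = 2202 - 367 = 1835.

1835


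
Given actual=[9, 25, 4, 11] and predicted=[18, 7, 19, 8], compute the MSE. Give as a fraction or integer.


MSE = (1/4) * ((9-18)^2=81 + (25-7)^2=324 + (4-19)^2=225 + (11-8)^2=9). Sum = 639. MSE = 639/4.

639/4


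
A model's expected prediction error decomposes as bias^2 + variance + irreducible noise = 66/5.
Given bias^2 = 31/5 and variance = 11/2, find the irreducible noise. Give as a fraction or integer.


Total error = bias^2 + variance + irreducible noise. So irreducible noise = 66/5 - 31/5 - 11/2 = 3/2.

3/2


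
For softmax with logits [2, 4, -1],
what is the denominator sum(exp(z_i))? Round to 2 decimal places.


Denom = e^2=7.3891 + e^4=54.5982 + e^-1=0.3679. Sum = 62.3552, which rounds to 62.36.

62.36


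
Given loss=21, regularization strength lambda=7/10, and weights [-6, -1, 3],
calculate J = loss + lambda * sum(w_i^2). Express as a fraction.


L2 sq norm = sum(w^2) = 46. J = 21 + 7/10 * 46 = 266/5.

266/5


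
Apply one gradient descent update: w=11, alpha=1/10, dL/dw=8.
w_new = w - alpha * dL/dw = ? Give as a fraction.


w_new = 11 - 1/10 * 8 = 11 - 4/5 = 51/5.

51/5


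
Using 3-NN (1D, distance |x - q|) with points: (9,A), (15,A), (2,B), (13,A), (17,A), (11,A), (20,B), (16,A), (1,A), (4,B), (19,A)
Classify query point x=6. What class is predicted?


Distances: |9-6|=3, |15-6|=9, |2-6|=4, |13-6|=7, |17-6|=11, |11-6|=5, |20-6|=14, |16-6|=10, |1-6|=5, |4-6|=2, |19-6|=13. 3 nearest: (4,B), (9,A), (2,B). Counts: {'B': 2, 'A': 1}. Majority class: B.

B


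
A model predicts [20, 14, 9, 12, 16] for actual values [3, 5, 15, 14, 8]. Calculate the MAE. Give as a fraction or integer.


MAE = (1/5) * (|3-20|=17 + |5-14|=9 + |15-9|=6 + |14-12|=2 + |8-16|=8). Sum = 42. MAE = 42/5.

42/5


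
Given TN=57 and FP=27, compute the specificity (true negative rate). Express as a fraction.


Specificity = TN / (TN + FP) = 57 / 84 = 19/28.

19/28


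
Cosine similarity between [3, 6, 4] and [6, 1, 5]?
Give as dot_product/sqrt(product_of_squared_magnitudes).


dot = 44. |a|^2 = 61, |b|^2 = 62. cos = 44/sqrt(3782).

44/sqrt(3782)


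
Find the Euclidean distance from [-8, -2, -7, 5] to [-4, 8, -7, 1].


d = sqrt(sum of squared differences). (-8--4)^2=16, (-2-8)^2=100, (-7--7)^2=0, (5-1)^2=16. Sum = 132.

sqrt(132)


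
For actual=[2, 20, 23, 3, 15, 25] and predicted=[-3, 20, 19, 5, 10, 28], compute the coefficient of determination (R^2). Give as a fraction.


Mean(y) = 44/3. SS_res = 79. SS_tot = 1504/3. R^2 = 1 - 79/(1504/3) = 1267/1504.

1267/1504


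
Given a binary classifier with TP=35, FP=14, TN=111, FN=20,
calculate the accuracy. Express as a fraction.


Accuracy = (TP + TN) / (TP + TN + FP + FN) = (35 + 111) / 180 = 73/90.

73/90


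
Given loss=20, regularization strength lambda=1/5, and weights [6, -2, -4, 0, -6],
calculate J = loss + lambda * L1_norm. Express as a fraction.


L1 norm = sum(|w|) = 18. J = 20 + 1/5 * 18 = 118/5.

118/5


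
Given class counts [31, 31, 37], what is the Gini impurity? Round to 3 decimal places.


Total = 99. Proportions: 31/99, 31/99, 37/99. sum(p_i^2) = 0.3358. Gini = 1 - 0.3358 = 0.6642, which rounds to 0.664.

0.664


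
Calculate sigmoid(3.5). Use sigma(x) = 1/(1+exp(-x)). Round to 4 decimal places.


sigma(3.5) = 1/(1+e^(-3.5)) = 1/(1+0.030197) = 1/1.030197 = 0.9707.

0.9707


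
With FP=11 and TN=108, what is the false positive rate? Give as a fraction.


FPR = FP / (FP + TN) = 11 / 119 = 11/119.

11/119


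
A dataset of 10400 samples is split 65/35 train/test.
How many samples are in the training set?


Test set = 10400 * 35% = 3640. Training set = 10400 - 3640 = 6760.

6760


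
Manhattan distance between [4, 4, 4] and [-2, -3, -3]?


d = sum of absolute differences: |4--2|=6 + |4--3|=7 + |4--3|=7 = 20.

20


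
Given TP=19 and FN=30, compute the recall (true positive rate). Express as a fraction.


Recall = TP / (TP + FN) = 19 / 49 = 19/49.

19/49


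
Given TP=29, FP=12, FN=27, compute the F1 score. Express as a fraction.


Precision = 29/41 = 29/41. Recall = 29/56 = 29/56. F1 = 2*P*R/(P+R) = 58/97.

58/97


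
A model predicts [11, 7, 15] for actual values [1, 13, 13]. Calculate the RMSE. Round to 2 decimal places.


MSE = 46.6667. RMSE = sqrt(46.6667) = 6.83.

6.83


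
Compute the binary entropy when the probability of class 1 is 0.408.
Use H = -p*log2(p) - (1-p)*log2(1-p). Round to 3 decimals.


H = -0.408*log2(0.408) - 0.592*log2(0.592) = 0.975.

0.975


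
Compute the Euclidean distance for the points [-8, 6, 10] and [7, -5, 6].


d = sqrt(sum of squared differences). (-8-7)^2=225, (6--5)^2=121, (10-6)^2=16. Sum = 362.

sqrt(362)


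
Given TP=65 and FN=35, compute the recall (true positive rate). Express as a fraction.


Recall = TP / (TP + FN) = 65 / 100 = 13/20.

13/20


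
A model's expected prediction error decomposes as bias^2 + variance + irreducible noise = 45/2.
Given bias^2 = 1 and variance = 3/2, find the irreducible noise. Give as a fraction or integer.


Total error = bias^2 + variance + irreducible noise. So irreducible noise = 45/2 - 1 - 3/2 = 20.

20


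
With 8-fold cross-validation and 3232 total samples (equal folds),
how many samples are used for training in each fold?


Each validation fold has 3232/8 = 404 samples. Training set = 3232 - 404 = 2828.

2828


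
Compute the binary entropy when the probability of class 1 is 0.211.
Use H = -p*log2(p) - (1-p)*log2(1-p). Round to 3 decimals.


H = -0.211*log2(0.211) - 0.789*log2(0.789) = 0.743.

0.743


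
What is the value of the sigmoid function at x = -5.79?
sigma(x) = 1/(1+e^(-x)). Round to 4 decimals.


sigma(-5.79) = 1/(1+e^(5.79)) = 1/(1+327.013024) = 1/328.013024 = 0.0030.

0.0030


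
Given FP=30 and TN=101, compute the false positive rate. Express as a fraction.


FPR = FP / (FP + TN) = 30 / 131 = 30/131.

30/131


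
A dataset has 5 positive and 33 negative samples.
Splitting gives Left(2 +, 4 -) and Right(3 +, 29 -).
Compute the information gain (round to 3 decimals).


H(parent) = 0.5618. H(left) = 0.9183, H(right) = 0.4489. Weighted = (6/38)*0.9183 + (32/38)*0.4489 = 0.5230. IG = 0.5618 - 0.5230 = 0.0388, which rounds to 0.039.

0.039


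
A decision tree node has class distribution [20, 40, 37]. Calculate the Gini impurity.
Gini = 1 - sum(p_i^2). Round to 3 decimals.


Total = 97. Proportions: 20/97, 40/97, 37/97. sum(p_i^2) = 0.3581. Gini = 1 - 0.3581 = 0.6419, which rounds to 0.642.

0.642


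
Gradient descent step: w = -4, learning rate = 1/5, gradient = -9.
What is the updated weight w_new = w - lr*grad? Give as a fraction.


w_new = -4 - 1/5 * -9 = -4 - -9/5 = -11/5.

-11/5


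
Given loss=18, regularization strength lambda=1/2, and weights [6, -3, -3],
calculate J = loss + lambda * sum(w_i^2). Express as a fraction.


L2 sq norm = sum(w^2) = 54. J = 18 + 1/2 * 54 = 45.

45


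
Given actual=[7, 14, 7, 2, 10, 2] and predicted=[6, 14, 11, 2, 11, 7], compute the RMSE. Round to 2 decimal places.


MSE = 7.1667. RMSE = sqrt(7.1667) = 2.68.

2.68


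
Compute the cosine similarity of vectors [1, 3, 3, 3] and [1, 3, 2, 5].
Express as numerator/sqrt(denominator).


dot = 31. |a|^2 = 28, |b|^2 = 39. cos = 31/sqrt(1092).

31/sqrt(1092)


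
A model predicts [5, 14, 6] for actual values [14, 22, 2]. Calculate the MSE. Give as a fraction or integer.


MSE = (1/3) * ((14-5)^2=81 + (22-14)^2=64 + (2-6)^2=16). Sum = 161. MSE = 161/3.

161/3


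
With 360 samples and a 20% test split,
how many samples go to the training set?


Test set = 360 * 20% = 72. Training set = 360 - 72 = 288.

288


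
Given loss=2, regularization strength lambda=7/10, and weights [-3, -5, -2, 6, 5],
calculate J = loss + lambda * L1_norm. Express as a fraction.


L1 norm = sum(|w|) = 21. J = 2 + 7/10 * 21 = 167/10.

167/10


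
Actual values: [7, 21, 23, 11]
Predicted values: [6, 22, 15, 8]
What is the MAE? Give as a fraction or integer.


MAE = (1/4) * (|7-6|=1 + |21-22|=1 + |23-15|=8 + |11-8|=3). Sum = 13. MAE = 13/4.

13/4


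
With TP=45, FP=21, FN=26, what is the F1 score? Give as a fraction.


Precision = 45/66 = 15/22. Recall = 45/71 = 45/71. F1 = 2*P*R/(P+R) = 90/137.

90/137


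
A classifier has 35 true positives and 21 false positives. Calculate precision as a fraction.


Precision = TP / (TP + FP) = 35 / 56 = 5/8.

5/8


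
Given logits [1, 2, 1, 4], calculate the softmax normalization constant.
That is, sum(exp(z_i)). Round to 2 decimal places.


Denom = e^1=2.7183 + e^2=7.3891 + e^1=2.7183 + e^4=54.5982. Sum = 67.4239, which rounds to 67.42.

67.42


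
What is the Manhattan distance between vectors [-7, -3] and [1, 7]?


d = sum of absolute differences: |-7-1|=8 + |-3-7|=10 = 18.

18


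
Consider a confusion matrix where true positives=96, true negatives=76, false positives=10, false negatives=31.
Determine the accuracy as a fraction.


Accuracy = (TP + TN) / (TP + TN + FP + FN) = (96 + 76) / 213 = 172/213.

172/213


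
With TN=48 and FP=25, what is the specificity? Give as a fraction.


Specificity = TN / (TN + FP) = 48 / 73 = 48/73.

48/73


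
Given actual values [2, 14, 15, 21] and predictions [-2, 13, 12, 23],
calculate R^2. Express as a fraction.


Mean(y) = 13. SS_res = 30. SS_tot = 190. R^2 = 1 - 30/(190) = 16/19.

16/19


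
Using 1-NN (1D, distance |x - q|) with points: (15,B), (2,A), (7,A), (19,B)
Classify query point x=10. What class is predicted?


Distances: |15-10|=5, |2-10|=8, |7-10|=3, |19-10|=9. 1 nearest: (7,A). Counts: {'A': 1}. Majority class: A.

A


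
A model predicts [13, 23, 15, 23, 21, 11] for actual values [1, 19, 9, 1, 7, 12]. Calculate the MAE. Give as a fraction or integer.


MAE = (1/6) * (|1-13|=12 + |19-23|=4 + |9-15|=6 + |1-23|=22 + |7-21|=14 + |12-11|=1). Sum = 59. MAE = 59/6.

59/6


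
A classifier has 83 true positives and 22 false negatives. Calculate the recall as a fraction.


Recall = TP / (TP + FN) = 83 / 105 = 83/105.

83/105


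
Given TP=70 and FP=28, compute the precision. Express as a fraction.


Precision = TP / (TP + FP) = 70 / 98 = 5/7.

5/7


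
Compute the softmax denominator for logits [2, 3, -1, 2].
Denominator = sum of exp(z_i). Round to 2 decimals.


Denom = e^2=7.3891 + e^3=20.0855 + e^-1=0.3679 + e^2=7.3891. Sum = 35.2316, which rounds to 35.23.

35.23


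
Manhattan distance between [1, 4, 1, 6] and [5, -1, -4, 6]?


d = sum of absolute differences: |1-5|=4 + |4--1|=5 + |1--4|=5 + |6-6|=0 = 14.

14


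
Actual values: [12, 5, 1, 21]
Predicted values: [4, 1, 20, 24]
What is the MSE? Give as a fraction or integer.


MSE = (1/4) * ((12-4)^2=64 + (5-1)^2=16 + (1-20)^2=361 + (21-24)^2=9). Sum = 450. MSE = 225/2.

225/2


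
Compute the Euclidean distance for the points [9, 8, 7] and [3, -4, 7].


d = sqrt(sum of squared differences). (9-3)^2=36, (8--4)^2=144, (7-7)^2=0. Sum = 180.

sqrt(180)


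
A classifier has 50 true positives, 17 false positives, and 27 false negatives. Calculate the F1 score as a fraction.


Precision = 50/67 = 50/67. Recall = 50/77 = 50/77. F1 = 2*P*R/(P+R) = 25/36.

25/36


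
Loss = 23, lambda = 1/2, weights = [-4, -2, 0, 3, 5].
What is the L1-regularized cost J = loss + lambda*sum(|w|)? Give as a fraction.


L1 norm = sum(|w|) = 14. J = 23 + 1/2 * 14 = 30.

30


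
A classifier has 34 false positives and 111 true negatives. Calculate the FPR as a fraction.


FPR = FP / (FP + TN) = 34 / 145 = 34/145.

34/145


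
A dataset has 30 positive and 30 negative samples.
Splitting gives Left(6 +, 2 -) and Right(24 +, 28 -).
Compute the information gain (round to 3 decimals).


H(parent) = 1.0000. H(left) = 0.8113, H(right) = 0.9957. Weighted = (8/60)*0.8113 + (52/60)*0.9957 = 0.9711. IG = 1.0000 - 0.9711 = 0.0289, which rounds to 0.029.

0.029


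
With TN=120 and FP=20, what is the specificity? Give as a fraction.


Specificity = TN / (TN + FP) = 120 / 140 = 6/7.

6/7


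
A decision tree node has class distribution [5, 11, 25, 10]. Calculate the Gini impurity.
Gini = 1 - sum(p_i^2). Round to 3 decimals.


Total = 51. Proportions: 5/51, 11/51, 25/51, 10/51. sum(p_i^2) = 0.3349. Gini = 1 - 0.3349 = 0.6651, which rounds to 0.665.

0.665


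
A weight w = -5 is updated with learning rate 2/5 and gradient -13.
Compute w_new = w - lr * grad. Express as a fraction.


w_new = -5 - 2/5 * -13 = -5 - -26/5 = 1/5.

1/5


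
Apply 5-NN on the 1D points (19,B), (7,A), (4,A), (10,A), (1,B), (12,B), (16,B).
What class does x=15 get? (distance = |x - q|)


Distances: |19-15|=4, |7-15|=8, |4-15|=11, |10-15|=5, |1-15|=14, |12-15|=3, |16-15|=1. 5 nearest: (16,B), (12,B), (19,B), (10,A), (7,A). Counts: {'B': 3, 'A': 2}. Majority class: B.

B


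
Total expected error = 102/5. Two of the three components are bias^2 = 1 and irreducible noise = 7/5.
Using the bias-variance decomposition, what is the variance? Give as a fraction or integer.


Total error = bias^2 + variance + irreducible noise. So variance = 102/5 - 1 - 7/5 = 18.

18


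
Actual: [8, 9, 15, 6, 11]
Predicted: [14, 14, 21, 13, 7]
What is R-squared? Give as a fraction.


Mean(y) = 49/5. SS_res = 162. SS_tot = 234/5. R^2 = 1 - 162/(234/5) = -32/13.

-32/13


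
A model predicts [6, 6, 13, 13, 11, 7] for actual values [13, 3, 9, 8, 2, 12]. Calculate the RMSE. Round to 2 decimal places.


MSE = 34.1667. RMSE = sqrt(34.1667) = 5.85.

5.85


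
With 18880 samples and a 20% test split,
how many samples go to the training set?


Test set = 18880 * 20% = 3776. Training set = 18880 - 3776 = 15104.

15104


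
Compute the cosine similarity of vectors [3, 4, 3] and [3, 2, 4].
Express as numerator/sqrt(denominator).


dot = 29. |a|^2 = 34, |b|^2 = 29. cos = 29/sqrt(986).

29/sqrt(986)


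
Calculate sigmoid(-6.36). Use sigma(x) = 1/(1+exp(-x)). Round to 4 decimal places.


sigma(-6.36) = 1/(1+e^(6.36)) = 1/(1+578.246356) = 1/579.246356 = 0.0017.

0.0017


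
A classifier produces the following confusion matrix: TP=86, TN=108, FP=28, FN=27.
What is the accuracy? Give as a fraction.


Accuracy = (TP + TN) / (TP + TN + FP + FN) = (86 + 108) / 249 = 194/249.

194/249


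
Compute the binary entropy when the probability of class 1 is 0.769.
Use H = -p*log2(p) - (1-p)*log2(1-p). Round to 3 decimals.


H = -0.769*log2(0.769) - 0.231*log2(0.231) = 0.780.

0.780
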